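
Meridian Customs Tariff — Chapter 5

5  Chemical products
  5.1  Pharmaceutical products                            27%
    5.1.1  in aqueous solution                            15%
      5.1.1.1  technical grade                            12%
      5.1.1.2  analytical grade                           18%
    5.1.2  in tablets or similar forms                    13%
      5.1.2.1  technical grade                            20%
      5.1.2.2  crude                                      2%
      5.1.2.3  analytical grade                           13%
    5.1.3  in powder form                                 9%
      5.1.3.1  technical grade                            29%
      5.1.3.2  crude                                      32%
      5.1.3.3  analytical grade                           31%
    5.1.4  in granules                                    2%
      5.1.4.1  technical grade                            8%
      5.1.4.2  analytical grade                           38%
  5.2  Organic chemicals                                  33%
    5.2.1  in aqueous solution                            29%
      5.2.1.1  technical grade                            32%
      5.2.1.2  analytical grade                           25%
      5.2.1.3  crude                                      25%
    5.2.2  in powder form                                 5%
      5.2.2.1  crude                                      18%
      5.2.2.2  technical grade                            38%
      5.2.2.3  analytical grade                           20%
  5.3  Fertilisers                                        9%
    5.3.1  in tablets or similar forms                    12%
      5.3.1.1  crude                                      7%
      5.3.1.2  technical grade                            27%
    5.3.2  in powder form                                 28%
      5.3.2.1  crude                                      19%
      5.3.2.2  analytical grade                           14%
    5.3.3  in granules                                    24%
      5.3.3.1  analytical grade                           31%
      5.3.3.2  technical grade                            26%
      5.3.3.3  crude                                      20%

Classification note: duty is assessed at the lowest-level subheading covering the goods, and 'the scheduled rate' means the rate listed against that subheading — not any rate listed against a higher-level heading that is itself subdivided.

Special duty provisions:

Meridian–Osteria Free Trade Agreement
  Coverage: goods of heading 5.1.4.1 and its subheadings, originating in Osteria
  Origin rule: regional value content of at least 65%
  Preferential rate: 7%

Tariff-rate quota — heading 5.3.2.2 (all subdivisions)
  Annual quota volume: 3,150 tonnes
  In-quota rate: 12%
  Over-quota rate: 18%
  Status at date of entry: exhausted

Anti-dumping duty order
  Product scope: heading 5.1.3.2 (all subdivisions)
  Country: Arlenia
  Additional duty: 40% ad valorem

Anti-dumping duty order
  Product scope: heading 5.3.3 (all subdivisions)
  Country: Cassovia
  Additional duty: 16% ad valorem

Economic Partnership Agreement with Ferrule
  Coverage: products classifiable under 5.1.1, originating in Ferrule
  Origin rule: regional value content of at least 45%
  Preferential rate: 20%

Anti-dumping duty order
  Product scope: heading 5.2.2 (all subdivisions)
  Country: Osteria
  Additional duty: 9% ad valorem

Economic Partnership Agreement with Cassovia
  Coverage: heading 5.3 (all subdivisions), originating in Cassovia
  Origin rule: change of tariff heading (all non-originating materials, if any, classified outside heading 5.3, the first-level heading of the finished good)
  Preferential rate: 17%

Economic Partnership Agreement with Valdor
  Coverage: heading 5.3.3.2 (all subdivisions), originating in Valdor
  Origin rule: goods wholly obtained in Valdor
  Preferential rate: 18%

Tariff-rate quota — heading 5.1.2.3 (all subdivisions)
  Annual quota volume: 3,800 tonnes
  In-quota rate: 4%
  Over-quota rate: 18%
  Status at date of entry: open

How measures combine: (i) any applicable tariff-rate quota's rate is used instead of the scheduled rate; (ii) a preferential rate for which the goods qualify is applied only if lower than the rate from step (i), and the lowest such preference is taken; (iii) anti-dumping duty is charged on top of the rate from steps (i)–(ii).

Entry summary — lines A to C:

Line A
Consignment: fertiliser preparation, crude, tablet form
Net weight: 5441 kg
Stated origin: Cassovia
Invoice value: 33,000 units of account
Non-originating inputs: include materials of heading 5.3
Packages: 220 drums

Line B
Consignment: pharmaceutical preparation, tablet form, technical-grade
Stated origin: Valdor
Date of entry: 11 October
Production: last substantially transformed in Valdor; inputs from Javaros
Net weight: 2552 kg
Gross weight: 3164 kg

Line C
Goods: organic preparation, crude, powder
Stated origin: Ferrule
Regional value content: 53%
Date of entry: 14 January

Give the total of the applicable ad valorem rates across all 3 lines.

45%

Line A: fertiliser → 5.3; tablet form → 5.3.1; crude → 5.3.1.1. Scheduled 7%. Cassovia agreement on 5.3: CTH not met. → 7%.
Line B: pharmaceutical → 5.1; tablet form → 5.1.2; technical-grade → 5.1.2.1. Scheduled 20%. Valdor agreement on 5.3.3.2: 5.1.2.1 not covered. → 20%.
Line C: organic → 5.2; powder → 5.2.2; crude → 5.2.2.1. Scheduled 18%. Ferrule agreement on 5.1.1: 5.2.2.1 not covered. → 18%.
Sum: 7% + 20% + 18% = 45%.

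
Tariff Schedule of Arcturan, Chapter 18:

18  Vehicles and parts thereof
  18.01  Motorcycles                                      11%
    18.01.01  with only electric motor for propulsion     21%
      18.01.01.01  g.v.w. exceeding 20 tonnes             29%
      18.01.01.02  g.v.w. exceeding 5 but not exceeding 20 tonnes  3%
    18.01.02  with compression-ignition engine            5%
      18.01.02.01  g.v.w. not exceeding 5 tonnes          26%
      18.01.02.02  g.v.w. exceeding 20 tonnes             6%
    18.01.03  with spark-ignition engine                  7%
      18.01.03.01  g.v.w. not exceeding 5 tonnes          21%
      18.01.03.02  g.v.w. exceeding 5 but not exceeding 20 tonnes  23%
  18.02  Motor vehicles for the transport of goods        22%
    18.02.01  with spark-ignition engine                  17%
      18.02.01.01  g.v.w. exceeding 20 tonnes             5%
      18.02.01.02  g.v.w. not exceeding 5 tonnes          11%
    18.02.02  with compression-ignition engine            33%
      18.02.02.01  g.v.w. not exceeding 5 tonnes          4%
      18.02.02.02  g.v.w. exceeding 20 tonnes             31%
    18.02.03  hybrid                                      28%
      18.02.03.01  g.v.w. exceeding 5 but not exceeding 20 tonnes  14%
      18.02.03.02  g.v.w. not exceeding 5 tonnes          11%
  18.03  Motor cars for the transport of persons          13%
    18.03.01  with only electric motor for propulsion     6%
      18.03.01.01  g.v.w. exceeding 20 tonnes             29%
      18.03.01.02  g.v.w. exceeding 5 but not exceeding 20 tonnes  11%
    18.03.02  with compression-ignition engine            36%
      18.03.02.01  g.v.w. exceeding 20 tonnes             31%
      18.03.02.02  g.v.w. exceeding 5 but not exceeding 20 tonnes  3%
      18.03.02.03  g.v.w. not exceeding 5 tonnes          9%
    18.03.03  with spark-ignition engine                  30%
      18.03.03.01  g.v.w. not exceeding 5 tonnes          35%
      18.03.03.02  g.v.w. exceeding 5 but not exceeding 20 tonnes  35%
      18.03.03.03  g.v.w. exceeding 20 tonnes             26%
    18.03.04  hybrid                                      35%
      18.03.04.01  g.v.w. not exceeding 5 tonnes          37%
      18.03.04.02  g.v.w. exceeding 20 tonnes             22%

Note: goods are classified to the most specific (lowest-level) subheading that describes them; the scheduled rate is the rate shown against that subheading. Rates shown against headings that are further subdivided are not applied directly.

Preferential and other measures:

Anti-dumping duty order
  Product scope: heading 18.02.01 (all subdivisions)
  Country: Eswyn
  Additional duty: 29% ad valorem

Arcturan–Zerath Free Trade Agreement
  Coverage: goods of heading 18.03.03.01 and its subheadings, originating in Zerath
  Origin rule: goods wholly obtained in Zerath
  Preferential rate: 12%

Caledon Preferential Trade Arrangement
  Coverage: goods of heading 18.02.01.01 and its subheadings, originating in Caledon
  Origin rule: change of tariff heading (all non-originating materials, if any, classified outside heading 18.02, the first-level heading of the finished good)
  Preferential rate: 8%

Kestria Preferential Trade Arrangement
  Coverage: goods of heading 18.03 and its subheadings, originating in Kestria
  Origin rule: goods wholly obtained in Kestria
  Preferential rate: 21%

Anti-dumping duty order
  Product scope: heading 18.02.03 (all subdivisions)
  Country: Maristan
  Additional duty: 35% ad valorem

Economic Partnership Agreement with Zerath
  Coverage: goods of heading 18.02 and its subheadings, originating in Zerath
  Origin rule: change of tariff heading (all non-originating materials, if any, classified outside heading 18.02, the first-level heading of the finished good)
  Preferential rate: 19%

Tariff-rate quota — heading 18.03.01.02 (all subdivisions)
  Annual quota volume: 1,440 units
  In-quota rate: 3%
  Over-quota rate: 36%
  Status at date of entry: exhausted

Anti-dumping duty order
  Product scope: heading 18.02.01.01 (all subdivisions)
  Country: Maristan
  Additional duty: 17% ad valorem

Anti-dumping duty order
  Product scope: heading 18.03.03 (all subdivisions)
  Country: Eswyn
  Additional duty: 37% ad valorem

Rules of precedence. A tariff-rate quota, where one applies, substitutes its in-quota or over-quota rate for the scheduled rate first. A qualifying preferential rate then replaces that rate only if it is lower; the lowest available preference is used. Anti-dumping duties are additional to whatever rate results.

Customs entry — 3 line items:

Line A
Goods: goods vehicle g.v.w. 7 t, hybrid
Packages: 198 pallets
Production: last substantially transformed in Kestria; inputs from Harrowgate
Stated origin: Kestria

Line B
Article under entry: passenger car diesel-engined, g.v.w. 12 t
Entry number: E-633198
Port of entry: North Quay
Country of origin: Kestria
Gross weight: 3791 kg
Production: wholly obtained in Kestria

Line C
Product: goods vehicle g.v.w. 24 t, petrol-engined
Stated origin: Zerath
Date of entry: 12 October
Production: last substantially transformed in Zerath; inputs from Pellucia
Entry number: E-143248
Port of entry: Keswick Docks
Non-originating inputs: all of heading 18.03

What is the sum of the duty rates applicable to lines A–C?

Line A: goods vehicle → 18.02; hybrid → 18.02.03; g.v.w. 7 t → 18.02.03.01. Scheduled 14%. Kestria agreement on 18.03: 18.02.03.01 not covered. → 14%.
Line B: passenger car → 18.03; diesel-engined → 18.03.02; g.v.w. 12 t → 18.03.02.02. Scheduled 3%. Kestria agreement on 18.03: wholly obtained → 21% available; preference 21% not lower than 3% → no reduction. → 3%.
Line C: goods vehicle → 18.02; petrol-engined → 18.02.01; g.v.w. 24 t → 18.02.01.01. Scheduled 5%. Zerath agreement on 18.03.03.01: 18.02.01.01 not covered; Zerath agreement on 18.02: CTH met → 19% available; preference 19% not lower than 5% → no reduction. → 5%.
Sum: 14% + 3% + 5% = 22%.

22%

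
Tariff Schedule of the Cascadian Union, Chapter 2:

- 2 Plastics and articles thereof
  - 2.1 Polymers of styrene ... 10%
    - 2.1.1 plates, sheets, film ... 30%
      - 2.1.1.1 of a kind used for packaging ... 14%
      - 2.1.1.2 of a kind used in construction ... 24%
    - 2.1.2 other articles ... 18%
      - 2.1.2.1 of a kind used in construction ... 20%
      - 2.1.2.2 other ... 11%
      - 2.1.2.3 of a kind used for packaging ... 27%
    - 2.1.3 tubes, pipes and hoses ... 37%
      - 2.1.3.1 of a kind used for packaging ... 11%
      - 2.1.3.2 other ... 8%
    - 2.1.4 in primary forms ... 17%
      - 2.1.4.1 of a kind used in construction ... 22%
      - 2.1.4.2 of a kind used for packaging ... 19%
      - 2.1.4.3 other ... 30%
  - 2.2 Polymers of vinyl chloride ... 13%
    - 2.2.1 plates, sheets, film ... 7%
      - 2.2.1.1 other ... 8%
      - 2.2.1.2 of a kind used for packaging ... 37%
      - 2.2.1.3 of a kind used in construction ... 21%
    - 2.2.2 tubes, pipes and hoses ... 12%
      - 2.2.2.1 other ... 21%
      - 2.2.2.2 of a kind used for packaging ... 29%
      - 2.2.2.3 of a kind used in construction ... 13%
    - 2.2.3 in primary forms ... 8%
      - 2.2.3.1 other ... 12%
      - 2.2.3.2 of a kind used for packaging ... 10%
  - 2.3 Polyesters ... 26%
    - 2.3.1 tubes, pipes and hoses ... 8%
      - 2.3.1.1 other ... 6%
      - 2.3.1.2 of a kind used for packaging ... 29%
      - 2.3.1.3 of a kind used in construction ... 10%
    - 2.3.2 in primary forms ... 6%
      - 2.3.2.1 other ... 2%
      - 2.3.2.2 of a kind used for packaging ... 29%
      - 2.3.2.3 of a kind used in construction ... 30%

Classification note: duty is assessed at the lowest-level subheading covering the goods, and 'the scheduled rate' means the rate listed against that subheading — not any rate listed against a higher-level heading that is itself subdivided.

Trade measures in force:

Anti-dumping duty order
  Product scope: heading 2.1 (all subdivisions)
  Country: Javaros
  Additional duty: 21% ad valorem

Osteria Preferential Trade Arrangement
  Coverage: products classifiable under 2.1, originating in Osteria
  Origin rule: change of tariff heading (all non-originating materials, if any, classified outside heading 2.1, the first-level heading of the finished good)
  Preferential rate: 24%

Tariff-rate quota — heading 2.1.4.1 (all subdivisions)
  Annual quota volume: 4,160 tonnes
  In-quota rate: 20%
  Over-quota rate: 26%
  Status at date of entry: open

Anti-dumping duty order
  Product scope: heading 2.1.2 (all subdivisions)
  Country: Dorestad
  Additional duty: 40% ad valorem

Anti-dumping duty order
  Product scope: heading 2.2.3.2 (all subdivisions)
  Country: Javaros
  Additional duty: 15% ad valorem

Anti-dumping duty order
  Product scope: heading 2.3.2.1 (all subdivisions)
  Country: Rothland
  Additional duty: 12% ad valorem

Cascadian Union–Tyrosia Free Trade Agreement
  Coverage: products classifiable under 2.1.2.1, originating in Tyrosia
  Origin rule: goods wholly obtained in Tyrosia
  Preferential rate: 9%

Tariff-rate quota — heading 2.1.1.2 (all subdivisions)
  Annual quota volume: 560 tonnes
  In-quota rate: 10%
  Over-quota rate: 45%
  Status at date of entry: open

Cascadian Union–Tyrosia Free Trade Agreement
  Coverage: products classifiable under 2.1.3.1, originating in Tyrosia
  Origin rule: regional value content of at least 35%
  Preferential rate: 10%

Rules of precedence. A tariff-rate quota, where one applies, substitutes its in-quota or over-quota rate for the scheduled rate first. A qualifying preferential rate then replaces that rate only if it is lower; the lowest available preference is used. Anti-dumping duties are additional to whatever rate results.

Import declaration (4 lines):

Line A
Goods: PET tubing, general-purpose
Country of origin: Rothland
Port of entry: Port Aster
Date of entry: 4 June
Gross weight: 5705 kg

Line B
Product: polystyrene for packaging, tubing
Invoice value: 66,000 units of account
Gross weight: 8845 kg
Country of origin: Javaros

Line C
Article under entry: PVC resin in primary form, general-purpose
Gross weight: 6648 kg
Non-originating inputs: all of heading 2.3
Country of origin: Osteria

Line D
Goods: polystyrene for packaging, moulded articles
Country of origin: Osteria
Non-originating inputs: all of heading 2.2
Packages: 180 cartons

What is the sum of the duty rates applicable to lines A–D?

Line A: PET → 2.3; tubing → 2.3.1; general-purpose → 2.3.1.1. Scheduled 6%. No special measure applies. → 6%.
Line B: polystyrene → 2.1; tubing → 2.1.3; for packaging → 2.1.3.1. Scheduled 11%. anti-dumping (Javaros, 2.1): +21%; total 11% + 21% = 32%. → 32%.
Line C: PVC → 2.2; resin in primary form → 2.2.3; general-purpose → 2.2.3.1. Scheduled 12%. Osteria agreement on 2.1: 2.2.3.1 not covered. → 12%.
Line D: polystyrene → 2.1; moulded articles → 2.1.2; for packaging → 2.1.2.3. Scheduled 27%. Osteria agreement on 2.1: CTH met → 24% available; preferential 24%. → 24%.
Sum: 6% + 32% + 12% + 24% = 74%.

74%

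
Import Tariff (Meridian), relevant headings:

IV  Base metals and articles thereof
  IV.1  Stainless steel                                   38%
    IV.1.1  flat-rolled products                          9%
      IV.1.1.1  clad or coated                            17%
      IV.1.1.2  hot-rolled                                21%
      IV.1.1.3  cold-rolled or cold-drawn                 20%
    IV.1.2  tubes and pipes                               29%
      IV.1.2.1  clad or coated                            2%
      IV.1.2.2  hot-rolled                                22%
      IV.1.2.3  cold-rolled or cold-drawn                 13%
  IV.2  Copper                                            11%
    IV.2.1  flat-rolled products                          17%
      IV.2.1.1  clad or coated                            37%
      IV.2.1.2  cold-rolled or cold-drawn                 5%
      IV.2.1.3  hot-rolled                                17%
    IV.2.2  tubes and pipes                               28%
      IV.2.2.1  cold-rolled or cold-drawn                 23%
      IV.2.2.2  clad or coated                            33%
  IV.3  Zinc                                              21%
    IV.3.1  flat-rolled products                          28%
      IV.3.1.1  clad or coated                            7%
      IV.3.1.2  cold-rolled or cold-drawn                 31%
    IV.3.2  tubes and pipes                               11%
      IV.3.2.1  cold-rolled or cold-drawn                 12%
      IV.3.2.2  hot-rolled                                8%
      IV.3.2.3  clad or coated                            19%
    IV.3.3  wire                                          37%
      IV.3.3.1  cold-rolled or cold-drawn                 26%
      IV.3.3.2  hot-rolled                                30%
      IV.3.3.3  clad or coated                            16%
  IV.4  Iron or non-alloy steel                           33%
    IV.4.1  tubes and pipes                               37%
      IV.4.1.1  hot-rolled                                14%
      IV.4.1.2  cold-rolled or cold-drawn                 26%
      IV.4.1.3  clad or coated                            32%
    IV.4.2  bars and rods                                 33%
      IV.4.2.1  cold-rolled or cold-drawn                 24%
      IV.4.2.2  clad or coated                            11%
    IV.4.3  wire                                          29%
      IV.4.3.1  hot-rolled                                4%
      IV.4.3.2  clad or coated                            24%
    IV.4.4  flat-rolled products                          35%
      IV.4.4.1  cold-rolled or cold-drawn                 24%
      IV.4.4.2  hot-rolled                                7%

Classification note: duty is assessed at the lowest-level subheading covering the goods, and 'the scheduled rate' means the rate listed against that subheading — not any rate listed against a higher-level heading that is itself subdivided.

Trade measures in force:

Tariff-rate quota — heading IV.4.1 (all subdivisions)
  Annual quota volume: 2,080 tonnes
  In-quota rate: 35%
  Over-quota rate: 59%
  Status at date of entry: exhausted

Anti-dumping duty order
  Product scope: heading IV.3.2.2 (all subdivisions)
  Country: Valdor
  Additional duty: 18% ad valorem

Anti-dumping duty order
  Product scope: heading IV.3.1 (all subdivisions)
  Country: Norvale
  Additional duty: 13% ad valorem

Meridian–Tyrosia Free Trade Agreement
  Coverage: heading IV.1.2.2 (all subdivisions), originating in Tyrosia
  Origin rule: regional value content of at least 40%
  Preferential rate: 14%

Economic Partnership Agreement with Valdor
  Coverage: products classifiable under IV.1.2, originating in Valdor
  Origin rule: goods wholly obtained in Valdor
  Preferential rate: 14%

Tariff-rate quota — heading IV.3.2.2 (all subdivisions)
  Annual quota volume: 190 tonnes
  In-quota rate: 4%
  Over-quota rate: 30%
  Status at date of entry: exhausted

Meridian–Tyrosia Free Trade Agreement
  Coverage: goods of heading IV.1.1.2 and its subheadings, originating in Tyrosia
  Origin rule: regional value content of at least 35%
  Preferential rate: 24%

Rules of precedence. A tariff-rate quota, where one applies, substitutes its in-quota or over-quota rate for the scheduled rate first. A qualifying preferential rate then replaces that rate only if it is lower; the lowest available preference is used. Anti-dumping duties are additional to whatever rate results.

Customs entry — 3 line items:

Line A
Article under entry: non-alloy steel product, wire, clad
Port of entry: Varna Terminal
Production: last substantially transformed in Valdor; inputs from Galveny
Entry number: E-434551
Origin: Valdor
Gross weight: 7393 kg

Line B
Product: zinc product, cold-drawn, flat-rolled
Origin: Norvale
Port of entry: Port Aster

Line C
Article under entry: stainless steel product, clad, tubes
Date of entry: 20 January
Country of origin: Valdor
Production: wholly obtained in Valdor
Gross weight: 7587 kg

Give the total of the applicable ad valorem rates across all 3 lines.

Line A: non-alloy steel → IV.4; wire → IV.4.3; clad → IV.4.3.2. Scheduled 24%. Valdor agreement on IV.1.2: IV.4.3.2 not covered. → 24%.
Line B: zinc → IV.3; flat-rolled → IV.3.1; cold-drawn → IV.3.1.2. Scheduled 31%. anti-dumping (Norvale, IV.3.1): +13%; total 31% + 13% = 44%. → 44%.
Line C: stainless steel → IV.1; tubes → IV.1.2; clad → IV.1.2.1. Scheduled 2%. Valdor agreement on IV.1.2: wholly obtained → 14% available; preference 14% not lower than 2% → no reduction. → 2%.
Sum: 24% + 44% + 2% = 70%.

70%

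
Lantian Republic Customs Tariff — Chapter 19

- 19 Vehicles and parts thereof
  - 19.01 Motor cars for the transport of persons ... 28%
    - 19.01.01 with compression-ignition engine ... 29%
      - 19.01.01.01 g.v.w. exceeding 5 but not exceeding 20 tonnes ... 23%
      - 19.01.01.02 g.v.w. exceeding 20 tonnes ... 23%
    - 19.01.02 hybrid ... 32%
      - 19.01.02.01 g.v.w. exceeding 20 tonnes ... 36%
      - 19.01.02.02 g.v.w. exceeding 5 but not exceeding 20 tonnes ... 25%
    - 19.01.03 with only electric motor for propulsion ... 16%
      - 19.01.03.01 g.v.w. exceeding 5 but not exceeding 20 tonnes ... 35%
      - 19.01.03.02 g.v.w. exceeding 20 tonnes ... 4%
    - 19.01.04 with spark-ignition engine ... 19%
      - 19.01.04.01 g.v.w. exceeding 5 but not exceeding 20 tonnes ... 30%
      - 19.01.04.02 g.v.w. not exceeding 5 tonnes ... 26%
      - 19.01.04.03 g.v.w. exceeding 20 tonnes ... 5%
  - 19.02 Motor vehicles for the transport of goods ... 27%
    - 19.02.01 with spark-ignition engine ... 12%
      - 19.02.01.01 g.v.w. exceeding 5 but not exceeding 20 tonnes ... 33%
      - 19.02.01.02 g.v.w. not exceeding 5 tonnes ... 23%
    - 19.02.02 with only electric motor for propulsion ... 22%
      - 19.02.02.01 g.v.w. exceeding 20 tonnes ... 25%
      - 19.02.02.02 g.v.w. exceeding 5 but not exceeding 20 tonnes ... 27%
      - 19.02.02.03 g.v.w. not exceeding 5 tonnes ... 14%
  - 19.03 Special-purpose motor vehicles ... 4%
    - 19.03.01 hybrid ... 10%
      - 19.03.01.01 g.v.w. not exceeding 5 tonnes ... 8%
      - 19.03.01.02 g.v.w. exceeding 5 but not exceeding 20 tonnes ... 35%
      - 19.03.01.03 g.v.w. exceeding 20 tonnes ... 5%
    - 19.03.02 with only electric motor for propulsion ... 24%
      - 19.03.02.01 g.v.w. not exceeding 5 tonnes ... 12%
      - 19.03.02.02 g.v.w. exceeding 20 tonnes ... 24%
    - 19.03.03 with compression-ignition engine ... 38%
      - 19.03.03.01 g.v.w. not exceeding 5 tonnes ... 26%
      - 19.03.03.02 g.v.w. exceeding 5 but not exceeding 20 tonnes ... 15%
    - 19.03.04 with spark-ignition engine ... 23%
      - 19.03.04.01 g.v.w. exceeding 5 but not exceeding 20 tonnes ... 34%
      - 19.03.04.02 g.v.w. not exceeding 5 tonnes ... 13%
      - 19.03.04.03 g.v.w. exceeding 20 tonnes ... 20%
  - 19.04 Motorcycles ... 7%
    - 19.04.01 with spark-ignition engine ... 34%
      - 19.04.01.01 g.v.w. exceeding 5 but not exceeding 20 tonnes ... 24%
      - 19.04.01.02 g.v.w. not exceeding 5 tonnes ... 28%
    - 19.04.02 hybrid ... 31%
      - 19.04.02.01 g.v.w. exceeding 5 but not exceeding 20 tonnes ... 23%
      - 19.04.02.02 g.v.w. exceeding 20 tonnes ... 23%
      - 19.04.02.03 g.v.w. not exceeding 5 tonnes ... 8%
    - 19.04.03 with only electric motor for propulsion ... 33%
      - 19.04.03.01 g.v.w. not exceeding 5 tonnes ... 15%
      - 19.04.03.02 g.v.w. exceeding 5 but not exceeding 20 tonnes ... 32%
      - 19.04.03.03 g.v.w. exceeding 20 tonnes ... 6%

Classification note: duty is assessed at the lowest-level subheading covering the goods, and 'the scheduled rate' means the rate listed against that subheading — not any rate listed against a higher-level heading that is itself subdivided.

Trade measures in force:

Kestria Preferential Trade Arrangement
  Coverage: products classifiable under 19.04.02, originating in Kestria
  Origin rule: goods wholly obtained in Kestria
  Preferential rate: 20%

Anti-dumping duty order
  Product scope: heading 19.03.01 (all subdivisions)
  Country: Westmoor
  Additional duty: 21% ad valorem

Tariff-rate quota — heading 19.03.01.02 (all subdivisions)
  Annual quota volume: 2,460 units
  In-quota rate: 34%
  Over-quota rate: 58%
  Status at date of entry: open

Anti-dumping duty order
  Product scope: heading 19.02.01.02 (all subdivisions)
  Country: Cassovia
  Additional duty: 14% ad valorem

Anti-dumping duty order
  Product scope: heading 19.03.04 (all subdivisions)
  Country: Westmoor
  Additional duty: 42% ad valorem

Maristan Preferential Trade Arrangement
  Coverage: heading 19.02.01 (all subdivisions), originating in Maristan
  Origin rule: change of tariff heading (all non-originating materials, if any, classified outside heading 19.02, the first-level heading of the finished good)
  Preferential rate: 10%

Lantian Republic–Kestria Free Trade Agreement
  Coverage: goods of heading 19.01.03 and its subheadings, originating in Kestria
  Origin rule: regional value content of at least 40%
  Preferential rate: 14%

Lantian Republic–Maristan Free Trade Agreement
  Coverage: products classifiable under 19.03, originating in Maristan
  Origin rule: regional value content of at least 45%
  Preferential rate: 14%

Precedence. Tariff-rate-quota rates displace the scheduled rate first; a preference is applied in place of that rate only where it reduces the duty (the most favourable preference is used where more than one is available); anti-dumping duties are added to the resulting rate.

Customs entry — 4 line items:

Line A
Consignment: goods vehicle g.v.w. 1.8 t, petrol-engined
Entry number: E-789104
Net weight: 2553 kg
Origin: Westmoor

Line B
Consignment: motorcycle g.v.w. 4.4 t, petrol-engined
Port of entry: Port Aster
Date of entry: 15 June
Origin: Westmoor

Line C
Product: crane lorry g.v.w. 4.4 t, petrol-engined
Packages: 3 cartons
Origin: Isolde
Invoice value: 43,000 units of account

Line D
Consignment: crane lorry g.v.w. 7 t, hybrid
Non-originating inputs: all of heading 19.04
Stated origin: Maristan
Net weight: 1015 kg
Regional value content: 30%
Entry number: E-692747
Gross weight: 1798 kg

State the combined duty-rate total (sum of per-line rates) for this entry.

Line A: goods vehicle → 19.02; petrol-engined → 19.02.01; g.v.w. 1.8 t → 19.02.01.02. Scheduled 23%. No special measure applies. → 23%.
Line B: motorcycle → 19.04; petrol-engined → 19.04.01; g.v.w. 4.4 t → 19.04.01.02. Scheduled 28%. No special measure applies. → 28%.
Line C: crane lorry → 19.03; petrol-engined → 19.03.04; g.v.w. 4.4 t → 19.03.04.02. Scheduled 13%. No special measure applies. → 13%.
Line D: crane lorry → 19.03; hybrid → 19.03.01; g.v.w. 7 t → 19.03.01.02. Scheduled 35%. quota on 19.03.01.02 open → in-quota 34%; Maristan agreement on 19.02.01: 19.03.01.02 not covered; Maristan agreement on 19.03: RVC < 45%. → 34%.
Sum: 23% + 28% + 13% + 34% = 98%.

98%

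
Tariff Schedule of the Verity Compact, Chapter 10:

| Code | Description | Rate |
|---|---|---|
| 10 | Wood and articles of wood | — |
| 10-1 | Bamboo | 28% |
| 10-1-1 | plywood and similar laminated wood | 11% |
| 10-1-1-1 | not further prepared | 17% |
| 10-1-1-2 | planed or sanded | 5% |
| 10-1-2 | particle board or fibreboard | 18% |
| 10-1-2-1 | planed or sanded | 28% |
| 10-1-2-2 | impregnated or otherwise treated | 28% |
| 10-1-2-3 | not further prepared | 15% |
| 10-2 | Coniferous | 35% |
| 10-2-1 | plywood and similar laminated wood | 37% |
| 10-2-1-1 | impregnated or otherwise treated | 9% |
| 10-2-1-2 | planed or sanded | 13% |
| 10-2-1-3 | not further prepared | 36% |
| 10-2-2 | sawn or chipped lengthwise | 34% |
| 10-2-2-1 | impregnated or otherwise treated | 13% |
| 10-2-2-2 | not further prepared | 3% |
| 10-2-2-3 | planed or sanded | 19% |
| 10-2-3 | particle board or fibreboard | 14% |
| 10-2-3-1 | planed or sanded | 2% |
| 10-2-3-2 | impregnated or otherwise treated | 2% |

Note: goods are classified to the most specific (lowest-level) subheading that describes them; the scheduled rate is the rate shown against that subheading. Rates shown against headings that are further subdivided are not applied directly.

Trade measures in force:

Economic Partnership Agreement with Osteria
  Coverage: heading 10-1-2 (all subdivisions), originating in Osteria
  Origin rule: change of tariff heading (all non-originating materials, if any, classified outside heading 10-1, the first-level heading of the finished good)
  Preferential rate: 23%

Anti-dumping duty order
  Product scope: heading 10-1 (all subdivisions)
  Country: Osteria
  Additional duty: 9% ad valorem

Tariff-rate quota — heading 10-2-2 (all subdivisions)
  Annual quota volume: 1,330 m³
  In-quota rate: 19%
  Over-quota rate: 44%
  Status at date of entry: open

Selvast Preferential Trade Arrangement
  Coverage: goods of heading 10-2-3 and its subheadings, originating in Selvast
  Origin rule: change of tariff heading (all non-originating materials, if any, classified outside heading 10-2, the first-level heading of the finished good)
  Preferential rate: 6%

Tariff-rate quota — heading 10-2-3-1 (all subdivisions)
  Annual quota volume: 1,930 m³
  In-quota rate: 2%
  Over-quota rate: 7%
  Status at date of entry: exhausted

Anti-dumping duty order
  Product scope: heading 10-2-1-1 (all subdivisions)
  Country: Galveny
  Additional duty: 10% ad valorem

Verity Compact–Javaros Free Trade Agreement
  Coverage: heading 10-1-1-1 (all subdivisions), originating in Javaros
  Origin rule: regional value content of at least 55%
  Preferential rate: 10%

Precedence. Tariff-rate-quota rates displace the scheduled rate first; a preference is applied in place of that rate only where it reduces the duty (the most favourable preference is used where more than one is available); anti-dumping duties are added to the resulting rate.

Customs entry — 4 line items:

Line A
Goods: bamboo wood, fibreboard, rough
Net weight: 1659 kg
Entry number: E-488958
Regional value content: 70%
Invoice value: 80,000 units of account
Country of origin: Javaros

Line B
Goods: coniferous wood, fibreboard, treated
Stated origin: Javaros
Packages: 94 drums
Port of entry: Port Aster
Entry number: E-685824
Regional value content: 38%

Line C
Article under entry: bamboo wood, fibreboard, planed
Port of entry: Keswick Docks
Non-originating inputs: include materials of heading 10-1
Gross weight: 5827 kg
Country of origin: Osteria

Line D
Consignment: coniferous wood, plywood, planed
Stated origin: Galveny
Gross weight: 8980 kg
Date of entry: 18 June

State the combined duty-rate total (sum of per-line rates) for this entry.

Line A: bamboo → 10-1; fibreboard → 10-1-2; rough → 10-1-2-3. Scheduled 15%. Javaros agreement on 10-1-1-1: 10-1-2-3 not covered. → 15%.
Line B: coniferous → 10-2; fibreboard → 10-2-3; treated → 10-2-3-2. Scheduled 2%. Javaros agreement on 10-1-1-1: 10-2-3-2 not covered. → 2%.
Line C: bamboo → 10-1; fibreboard → 10-1-2; planed → 10-1-2-1. Scheduled 28%. Osteria agreement on 10-1-2: CTH not met; anti-dumping (Osteria, 10-1): +9%; total 28% + 9% = 37%. → 37%.
Line D: coniferous → 10-2; plywood → 10-2-1; planed → 10-2-1-2. Scheduled 13%. No special measure applies. → 13%.
Sum: 15% + 2% + 37% + 13% = 67%.

67%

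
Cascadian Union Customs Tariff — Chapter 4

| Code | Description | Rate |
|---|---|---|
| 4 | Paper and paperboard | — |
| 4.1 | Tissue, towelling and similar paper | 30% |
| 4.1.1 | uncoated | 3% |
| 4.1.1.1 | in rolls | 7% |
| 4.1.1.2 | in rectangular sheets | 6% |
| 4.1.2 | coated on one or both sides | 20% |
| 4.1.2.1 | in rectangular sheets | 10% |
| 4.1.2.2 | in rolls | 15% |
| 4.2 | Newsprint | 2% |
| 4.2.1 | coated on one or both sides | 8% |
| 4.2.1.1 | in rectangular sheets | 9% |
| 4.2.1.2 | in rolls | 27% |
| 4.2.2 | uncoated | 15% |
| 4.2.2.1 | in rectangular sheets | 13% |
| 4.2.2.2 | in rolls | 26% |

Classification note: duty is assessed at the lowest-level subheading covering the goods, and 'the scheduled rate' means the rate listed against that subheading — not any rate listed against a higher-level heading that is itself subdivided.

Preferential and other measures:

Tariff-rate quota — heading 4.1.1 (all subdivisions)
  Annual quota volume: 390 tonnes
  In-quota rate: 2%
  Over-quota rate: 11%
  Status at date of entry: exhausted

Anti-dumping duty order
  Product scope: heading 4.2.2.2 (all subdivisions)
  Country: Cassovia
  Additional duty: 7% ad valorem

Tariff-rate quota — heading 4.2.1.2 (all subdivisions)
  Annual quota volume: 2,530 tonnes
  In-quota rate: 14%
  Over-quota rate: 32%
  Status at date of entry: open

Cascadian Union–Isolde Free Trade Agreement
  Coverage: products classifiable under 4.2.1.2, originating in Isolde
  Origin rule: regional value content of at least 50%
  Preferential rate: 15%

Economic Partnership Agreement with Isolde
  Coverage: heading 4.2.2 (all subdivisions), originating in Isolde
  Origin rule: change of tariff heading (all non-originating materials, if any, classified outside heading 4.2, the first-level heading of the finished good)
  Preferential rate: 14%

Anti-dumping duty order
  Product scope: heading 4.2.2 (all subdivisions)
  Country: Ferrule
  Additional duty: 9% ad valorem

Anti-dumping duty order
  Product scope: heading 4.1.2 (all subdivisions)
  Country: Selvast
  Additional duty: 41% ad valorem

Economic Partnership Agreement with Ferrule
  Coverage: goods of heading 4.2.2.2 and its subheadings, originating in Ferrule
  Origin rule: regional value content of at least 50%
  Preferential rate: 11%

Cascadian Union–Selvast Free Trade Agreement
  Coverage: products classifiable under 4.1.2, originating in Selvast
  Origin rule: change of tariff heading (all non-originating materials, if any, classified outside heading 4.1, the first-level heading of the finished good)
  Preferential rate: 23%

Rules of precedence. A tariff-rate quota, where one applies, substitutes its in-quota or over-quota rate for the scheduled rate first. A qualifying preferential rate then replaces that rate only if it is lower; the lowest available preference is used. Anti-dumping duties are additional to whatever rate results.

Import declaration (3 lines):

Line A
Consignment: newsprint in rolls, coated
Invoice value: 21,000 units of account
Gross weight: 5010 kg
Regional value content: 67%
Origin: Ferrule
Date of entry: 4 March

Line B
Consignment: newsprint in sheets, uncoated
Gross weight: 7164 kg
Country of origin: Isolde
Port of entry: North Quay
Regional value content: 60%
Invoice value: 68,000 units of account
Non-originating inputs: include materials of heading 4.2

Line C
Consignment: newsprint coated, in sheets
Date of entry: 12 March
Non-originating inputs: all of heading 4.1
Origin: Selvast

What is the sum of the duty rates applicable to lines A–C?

36%

Line A: newsprint → 4.2; coated → 4.2.1; in rolls → 4.2.1.2. Scheduled 27%. quota on 4.2.1.2 open → in-quota 14%; Ferrule agreement on 4.2.2.2: 4.2.1.2 not covered. → 14%.
Line B: newsprint → 4.2; uncoated → 4.2.2; in sheets → 4.2.2.1. Scheduled 13%. Isolde agreement on 4.2.1.2: 4.2.2.1 not covered; Isolde agreement on 4.2.2: CTH not met. → 13%.
Line C: newsprint → 4.2; coated → 4.2.1; in sheets → 4.2.1.1. Scheduled 9%. Selvast agreement on 4.1.2: 4.2.1.1 not covered. → 9%.
Sum: 14% + 13% + 9% = 36%.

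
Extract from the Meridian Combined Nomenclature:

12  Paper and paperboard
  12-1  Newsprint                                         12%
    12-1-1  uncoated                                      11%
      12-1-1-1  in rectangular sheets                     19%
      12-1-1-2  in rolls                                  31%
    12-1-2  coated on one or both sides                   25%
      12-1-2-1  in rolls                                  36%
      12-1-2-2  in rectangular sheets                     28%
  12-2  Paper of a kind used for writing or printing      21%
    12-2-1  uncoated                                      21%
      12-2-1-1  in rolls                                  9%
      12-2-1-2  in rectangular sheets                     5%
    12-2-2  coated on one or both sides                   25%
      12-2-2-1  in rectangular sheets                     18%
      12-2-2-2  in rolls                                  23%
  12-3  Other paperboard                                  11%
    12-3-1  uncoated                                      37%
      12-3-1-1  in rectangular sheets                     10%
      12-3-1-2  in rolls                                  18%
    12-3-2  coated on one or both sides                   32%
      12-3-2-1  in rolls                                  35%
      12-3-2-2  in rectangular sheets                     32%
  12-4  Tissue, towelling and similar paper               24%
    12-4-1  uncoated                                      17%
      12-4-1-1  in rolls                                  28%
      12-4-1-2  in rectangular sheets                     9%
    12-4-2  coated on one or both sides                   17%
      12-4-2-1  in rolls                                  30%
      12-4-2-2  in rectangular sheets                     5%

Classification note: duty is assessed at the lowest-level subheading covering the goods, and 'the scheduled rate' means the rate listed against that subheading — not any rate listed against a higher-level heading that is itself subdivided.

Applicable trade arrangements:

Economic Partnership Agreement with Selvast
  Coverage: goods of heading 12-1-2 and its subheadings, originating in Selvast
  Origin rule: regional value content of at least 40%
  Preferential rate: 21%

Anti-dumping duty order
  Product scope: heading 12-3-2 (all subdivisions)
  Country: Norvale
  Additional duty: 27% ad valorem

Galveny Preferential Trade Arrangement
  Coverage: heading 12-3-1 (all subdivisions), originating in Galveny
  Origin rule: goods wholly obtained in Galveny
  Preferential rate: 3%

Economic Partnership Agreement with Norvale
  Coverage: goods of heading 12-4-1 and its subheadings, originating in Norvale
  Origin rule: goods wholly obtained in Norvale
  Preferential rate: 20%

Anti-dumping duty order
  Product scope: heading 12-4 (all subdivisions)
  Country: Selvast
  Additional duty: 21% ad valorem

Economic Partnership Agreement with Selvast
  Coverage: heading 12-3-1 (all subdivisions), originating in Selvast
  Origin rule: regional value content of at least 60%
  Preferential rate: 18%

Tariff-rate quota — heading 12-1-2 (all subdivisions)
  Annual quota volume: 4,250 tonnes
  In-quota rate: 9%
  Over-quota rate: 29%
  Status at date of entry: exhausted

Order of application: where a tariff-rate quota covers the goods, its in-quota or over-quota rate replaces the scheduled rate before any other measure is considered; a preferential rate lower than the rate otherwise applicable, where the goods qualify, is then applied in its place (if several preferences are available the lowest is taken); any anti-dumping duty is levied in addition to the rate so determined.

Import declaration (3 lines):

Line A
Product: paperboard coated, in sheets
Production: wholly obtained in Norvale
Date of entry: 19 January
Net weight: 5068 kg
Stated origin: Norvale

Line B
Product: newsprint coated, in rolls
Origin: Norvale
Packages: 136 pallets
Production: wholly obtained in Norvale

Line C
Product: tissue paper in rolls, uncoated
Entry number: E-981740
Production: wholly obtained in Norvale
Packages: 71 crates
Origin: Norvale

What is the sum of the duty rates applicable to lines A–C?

Line A: paperboard → 12-3; coated → 12-3-2; in sheets → 12-3-2-2. Scheduled 32%. Norvale agreement on 12-4-1: 12-3-2-2 not covered; anti-dumping (Norvale, 12-3-2): +27%; total 32% + 27% = 59%. → 59%.
Line B: newsprint → 12-1; coated → 12-1-2; in rolls → 12-1-2-1. Scheduled 36%. quota on 12-1-2 exhausted → over-quota 29%; Norvale agreement on 12-4-1: 12-1-2-1 not covered. → 29%.
Line C: tissue paper → 12-4; uncoated → 12-4-1; in rolls → 12-4-1-1. Scheduled 28%. Norvale agreement on 12-4-1: wholly obtained → 20% available; preferential 20%. → 20%.
Sum: 59% + 29% + 20% = 108%.

108%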